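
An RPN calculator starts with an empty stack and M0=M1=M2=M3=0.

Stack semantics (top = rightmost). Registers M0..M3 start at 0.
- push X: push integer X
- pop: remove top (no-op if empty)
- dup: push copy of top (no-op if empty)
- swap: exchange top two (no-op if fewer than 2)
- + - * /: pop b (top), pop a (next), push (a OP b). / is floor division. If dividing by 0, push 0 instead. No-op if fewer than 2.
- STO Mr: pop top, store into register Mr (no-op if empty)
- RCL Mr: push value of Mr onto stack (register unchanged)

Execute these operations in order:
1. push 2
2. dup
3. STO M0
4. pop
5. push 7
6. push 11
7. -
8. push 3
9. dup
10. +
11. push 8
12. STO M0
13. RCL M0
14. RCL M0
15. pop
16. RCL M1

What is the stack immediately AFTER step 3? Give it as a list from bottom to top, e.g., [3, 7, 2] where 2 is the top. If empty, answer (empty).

After op 1 (push 2): stack=[2] mem=[0,0,0,0]
After op 2 (dup): stack=[2,2] mem=[0,0,0,0]
After op 3 (STO M0): stack=[2] mem=[2,0,0,0]

[2]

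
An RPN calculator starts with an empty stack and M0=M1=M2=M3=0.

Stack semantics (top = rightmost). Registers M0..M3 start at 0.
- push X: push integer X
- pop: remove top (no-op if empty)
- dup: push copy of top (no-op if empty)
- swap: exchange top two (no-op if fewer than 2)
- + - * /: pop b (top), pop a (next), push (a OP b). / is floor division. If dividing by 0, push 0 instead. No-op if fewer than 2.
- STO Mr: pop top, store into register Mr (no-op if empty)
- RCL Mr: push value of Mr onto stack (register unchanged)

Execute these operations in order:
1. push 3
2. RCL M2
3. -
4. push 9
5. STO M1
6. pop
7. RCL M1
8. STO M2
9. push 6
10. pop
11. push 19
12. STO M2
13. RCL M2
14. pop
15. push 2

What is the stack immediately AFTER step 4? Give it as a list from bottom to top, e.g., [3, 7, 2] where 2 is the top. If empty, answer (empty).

After op 1 (push 3): stack=[3] mem=[0,0,0,0]
After op 2 (RCL M2): stack=[3,0] mem=[0,0,0,0]
After op 3 (-): stack=[3] mem=[0,0,0,0]
After op 4 (push 9): stack=[3,9] mem=[0,0,0,0]

[3, 9]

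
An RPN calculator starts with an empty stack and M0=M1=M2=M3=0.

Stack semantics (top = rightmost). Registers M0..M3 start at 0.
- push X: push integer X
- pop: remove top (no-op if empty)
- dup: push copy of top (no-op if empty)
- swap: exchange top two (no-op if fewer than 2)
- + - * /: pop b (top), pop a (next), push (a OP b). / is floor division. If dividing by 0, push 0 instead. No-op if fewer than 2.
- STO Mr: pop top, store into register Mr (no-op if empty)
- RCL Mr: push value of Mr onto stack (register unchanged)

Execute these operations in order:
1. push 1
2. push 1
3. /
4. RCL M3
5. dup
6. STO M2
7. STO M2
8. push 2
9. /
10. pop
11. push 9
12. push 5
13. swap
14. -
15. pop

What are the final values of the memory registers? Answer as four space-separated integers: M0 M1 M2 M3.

Answer: 0 0 0 0

Derivation:
After op 1 (push 1): stack=[1] mem=[0,0,0,0]
After op 2 (push 1): stack=[1,1] mem=[0,0,0,0]
After op 3 (/): stack=[1] mem=[0,0,0,0]
After op 4 (RCL M3): stack=[1,0] mem=[0,0,0,0]
After op 5 (dup): stack=[1,0,0] mem=[0,0,0,0]
After op 6 (STO M2): stack=[1,0] mem=[0,0,0,0]
After op 7 (STO M2): stack=[1] mem=[0,0,0,0]
After op 8 (push 2): stack=[1,2] mem=[0,0,0,0]
After op 9 (/): stack=[0] mem=[0,0,0,0]
After op 10 (pop): stack=[empty] mem=[0,0,0,0]
After op 11 (push 9): stack=[9] mem=[0,0,0,0]
After op 12 (push 5): stack=[9,5] mem=[0,0,0,0]
After op 13 (swap): stack=[5,9] mem=[0,0,0,0]
After op 14 (-): stack=[-4] mem=[0,0,0,0]
After op 15 (pop): stack=[empty] mem=[0,0,0,0]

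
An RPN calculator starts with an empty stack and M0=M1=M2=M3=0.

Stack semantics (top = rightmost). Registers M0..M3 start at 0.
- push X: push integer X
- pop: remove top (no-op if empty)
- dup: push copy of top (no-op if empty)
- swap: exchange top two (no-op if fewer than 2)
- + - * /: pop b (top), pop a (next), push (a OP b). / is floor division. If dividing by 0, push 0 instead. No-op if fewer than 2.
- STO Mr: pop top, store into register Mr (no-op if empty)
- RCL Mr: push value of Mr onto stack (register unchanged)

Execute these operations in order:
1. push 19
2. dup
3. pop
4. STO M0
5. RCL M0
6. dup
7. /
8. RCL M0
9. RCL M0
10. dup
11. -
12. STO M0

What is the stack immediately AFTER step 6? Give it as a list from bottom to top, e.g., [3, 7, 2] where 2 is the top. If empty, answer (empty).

After op 1 (push 19): stack=[19] mem=[0,0,0,0]
After op 2 (dup): stack=[19,19] mem=[0,0,0,0]
After op 3 (pop): stack=[19] mem=[0,0,0,0]
After op 4 (STO M0): stack=[empty] mem=[19,0,0,0]
After op 5 (RCL M0): stack=[19] mem=[19,0,0,0]
After op 6 (dup): stack=[19,19] mem=[19,0,0,0]

[19, 19]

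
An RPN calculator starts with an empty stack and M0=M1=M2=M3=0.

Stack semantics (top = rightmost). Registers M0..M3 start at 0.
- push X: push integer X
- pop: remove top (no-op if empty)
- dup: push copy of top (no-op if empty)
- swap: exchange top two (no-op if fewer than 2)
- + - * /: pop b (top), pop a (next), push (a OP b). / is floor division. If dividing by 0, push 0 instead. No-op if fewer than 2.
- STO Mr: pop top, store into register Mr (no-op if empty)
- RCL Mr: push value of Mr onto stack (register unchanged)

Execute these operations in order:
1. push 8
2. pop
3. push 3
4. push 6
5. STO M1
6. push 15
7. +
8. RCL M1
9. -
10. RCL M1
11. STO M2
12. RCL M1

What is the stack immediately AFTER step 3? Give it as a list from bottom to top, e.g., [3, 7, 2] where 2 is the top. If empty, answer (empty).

After op 1 (push 8): stack=[8] mem=[0,0,0,0]
After op 2 (pop): stack=[empty] mem=[0,0,0,0]
After op 3 (push 3): stack=[3] mem=[0,0,0,0]

[3]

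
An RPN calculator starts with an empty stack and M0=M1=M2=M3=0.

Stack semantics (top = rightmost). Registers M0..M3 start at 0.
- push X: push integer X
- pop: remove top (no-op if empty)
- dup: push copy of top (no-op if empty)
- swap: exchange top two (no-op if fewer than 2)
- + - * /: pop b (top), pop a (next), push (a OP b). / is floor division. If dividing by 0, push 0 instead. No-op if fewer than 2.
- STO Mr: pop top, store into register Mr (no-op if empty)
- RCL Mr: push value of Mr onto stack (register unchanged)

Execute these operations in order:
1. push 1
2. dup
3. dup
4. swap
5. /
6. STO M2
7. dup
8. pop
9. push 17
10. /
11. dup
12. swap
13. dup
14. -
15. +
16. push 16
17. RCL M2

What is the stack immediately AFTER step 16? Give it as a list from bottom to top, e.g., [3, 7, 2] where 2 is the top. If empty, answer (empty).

After op 1 (push 1): stack=[1] mem=[0,0,0,0]
After op 2 (dup): stack=[1,1] mem=[0,0,0,0]
After op 3 (dup): stack=[1,1,1] mem=[0,0,0,0]
After op 4 (swap): stack=[1,1,1] mem=[0,0,0,0]
After op 5 (/): stack=[1,1] mem=[0,0,0,0]
After op 6 (STO M2): stack=[1] mem=[0,0,1,0]
After op 7 (dup): stack=[1,1] mem=[0,0,1,0]
After op 8 (pop): stack=[1] mem=[0,0,1,0]
After op 9 (push 17): stack=[1,17] mem=[0,0,1,0]
After op 10 (/): stack=[0] mem=[0,0,1,0]
After op 11 (dup): stack=[0,0] mem=[0,0,1,0]
After op 12 (swap): stack=[0,0] mem=[0,0,1,0]
After op 13 (dup): stack=[0,0,0] mem=[0,0,1,0]
After op 14 (-): stack=[0,0] mem=[0,0,1,0]
After op 15 (+): stack=[0] mem=[0,0,1,0]
After op 16 (push 16): stack=[0,16] mem=[0,0,1,0]

[0, 16]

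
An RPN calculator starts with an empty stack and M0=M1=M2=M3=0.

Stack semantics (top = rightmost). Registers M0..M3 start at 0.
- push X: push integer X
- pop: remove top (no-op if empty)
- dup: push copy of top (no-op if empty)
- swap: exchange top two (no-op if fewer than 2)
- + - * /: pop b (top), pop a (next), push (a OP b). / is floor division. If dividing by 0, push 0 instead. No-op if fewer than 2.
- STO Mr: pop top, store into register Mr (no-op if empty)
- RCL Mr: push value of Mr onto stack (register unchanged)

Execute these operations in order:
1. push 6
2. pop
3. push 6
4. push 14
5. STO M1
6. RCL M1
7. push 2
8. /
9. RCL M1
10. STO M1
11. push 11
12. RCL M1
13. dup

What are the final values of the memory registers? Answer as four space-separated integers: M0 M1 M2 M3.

After op 1 (push 6): stack=[6] mem=[0,0,0,0]
After op 2 (pop): stack=[empty] mem=[0,0,0,0]
After op 3 (push 6): stack=[6] mem=[0,0,0,0]
After op 4 (push 14): stack=[6,14] mem=[0,0,0,0]
After op 5 (STO M1): stack=[6] mem=[0,14,0,0]
After op 6 (RCL M1): stack=[6,14] mem=[0,14,0,0]
After op 7 (push 2): stack=[6,14,2] mem=[0,14,0,0]
After op 8 (/): stack=[6,7] mem=[0,14,0,0]
After op 9 (RCL M1): stack=[6,7,14] mem=[0,14,0,0]
After op 10 (STO M1): stack=[6,7] mem=[0,14,0,0]
After op 11 (push 11): stack=[6,7,11] mem=[0,14,0,0]
After op 12 (RCL M1): stack=[6,7,11,14] mem=[0,14,0,0]
After op 13 (dup): stack=[6,7,11,14,14] mem=[0,14,0,0]

Answer: 0 14 0 0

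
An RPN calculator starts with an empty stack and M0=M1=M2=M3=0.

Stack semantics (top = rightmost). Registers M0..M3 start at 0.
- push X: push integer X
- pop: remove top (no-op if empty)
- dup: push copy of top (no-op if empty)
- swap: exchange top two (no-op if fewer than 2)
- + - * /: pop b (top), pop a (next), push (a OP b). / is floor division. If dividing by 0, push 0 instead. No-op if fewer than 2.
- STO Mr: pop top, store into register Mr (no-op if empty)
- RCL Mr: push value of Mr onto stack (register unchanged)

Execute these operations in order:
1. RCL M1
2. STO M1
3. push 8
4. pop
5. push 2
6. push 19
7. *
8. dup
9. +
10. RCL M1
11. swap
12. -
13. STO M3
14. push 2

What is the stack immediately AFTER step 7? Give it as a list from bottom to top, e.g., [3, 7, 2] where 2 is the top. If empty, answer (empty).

After op 1 (RCL M1): stack=[0] mem=[0,0,0,0]
After op 2 (STO M1): stack=[empty] mem=[0,0,0,0]
After op 3 (push 8): stack=[8] mem=[0,0,0,0]
After op 4 (pop): stack=[empty] mem=[0,0,0,0]
After op 5 (push 2): stack=[2] mem=[0,0,0,0]
After op 6 (push 19): stack=[2,19] mem=[0,0,0,0]
After op 7 (*): stack=[38] mem=[0,0,0,0]

[38]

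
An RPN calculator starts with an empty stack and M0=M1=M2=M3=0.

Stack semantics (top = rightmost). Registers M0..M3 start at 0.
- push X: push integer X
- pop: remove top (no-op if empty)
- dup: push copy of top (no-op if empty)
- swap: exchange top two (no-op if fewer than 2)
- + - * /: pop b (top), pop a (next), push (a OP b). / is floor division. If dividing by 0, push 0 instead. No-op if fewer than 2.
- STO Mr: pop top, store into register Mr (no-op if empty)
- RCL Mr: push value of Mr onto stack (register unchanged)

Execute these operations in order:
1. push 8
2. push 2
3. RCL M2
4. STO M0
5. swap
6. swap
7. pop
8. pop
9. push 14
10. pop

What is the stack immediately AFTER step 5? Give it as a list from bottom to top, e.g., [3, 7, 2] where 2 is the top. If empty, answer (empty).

After op 1 (push 8): stack=[8] mem=[0,0,0,0]
After op 2 (push 2): stack=[8,2] mem=[0,0,0,0]
After op 3 (RCL M2): stack=[8,2,0] mem=[0,0,0,0]
After op 4 (STO M0): stack=[8,2] mem=[0,0,0,0]
After op 5 (swap): stack=[2,8] mem=[0,0,0,0]

[2, 8]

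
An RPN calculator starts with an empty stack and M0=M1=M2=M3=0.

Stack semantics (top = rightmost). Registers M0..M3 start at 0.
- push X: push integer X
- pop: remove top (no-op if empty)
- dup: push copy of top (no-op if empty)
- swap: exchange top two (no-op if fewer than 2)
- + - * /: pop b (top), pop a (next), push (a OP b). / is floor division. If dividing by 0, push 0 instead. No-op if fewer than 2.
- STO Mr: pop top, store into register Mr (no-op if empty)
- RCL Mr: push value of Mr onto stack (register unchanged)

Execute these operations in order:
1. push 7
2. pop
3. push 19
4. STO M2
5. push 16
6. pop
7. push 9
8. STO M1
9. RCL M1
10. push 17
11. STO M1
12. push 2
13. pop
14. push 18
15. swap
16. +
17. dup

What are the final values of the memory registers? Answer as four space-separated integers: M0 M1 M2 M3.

Answer: 0 17 19 0

Derivation:
After op 1 (push 7): stack=[7] mem=[0,0,0,0]
After op 2 (pop): stack=[empty] mem=[0,0,0,0]
After op 3 (push 19): stack=[19] mem=[0,0,0,0]
After op 4 (STO M2): stack=[empty] mem=[0,0,19,0]
After op 5 (push 16): stack=[16] mem=[0,0,19,0]
After op 6 (pop): stack=[empty] mem=[0,0,19,0]
After op 7 (push 9): stack=[9] mem=[0,0,19,0]
After op 8 (STO M1): stack=[empty] mem=[0,9,19,0]
After op 9 (RCL M1): stack=[9] mem=[0,9,19,0]
After op 10 (push 17): stack=[9,17] mem=[0,9,19,0]
After op 11 (STO M1): stack=[9] mem=[0,17,19,0]
After op 12 (push 2): stack=[9,2] mem=[0,17,19,0]
After op 13 (pop): stack=[9] mem=[0,17,19,0]
After op 14 (push 18): stack=[9,18] mem=[0,17,19,0]
After op 15 (swap): stack=[18,9] mem=[0,17,19,0]
After op 16 (+): stack=[27] mem=[0,17,19,0]
After op 17 (dup): stack=[27,27] mem=[0,17,19,0]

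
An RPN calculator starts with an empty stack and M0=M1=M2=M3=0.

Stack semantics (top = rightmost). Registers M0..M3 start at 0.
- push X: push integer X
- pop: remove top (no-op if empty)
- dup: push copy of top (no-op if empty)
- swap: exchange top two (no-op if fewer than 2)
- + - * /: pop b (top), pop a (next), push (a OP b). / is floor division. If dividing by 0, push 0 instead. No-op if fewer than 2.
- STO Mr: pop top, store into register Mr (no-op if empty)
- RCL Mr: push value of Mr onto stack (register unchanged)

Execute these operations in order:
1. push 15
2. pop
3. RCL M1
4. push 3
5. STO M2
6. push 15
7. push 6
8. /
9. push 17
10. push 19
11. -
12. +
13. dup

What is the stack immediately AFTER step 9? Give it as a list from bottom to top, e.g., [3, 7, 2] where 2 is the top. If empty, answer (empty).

After op 1 (push 15): stack=[15] mem=[0,0,0,0]
After op 2 (pop): stack=[empty] mem=[0,0,0,0]
After op 3 (RCL M1): stack=[0] mem=[0,0,0,0]
After op 4 (push 3): stack=[0,3] mem=[0,0,0,0]
After op 5 (STO M2): stack=[0] mem=[0,0,3,0]
After op 6 (push 15): stack=[0,15] mem=[0,0,3,0]
After op 7 (push 6): stack=[0,15,6] mem=[0,0,3,0]
After op 8 (/): stack=[0,2] mem=[0,0,3,0]
After op 9 (push 17): stack=[0,2,17] mem=[0,0,3,0]

[0, 2, 17]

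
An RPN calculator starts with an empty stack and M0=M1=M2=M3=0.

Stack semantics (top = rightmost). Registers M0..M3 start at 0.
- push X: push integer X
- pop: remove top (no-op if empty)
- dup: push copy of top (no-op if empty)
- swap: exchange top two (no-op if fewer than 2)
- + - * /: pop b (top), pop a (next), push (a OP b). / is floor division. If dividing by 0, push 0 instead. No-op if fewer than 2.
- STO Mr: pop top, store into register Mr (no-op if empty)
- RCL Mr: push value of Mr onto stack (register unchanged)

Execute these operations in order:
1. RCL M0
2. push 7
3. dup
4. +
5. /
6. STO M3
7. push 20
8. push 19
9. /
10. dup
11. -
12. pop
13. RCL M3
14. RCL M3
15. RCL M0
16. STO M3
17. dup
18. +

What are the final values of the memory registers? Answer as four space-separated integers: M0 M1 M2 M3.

Answer: 0 0 0 0

Derivation:
After op 1 (RCL M0): stack=[0] mem=[0,0,0,0]
After op 2 (push 7): stack=[0,7] mem=[0,0,0,0]
After op 3 (dup): stack=[0,7,7] mem=[0,0,0,0]
After op 4 (+): stack=[0,14] mem=[0,0,0,0]
After op 5 (/): stack=[0] mem=[0,0,0,0]
After op 6 (STO M3): stack=[empty] mem=[0,0,0,0]
After op 7 (push 20): stack=[20] mem=[0,0,0,0]
After op 8 (push 19): stack=[20,19] mem=[0,0,0,0]
After op 9 (/): stack=[1] mem=[0,0,0,0]
After op 10 (dup): stack=[1,1] mem=[0,0,0,0]
After op 11 (-): stack=[0] mem=[0,0,0,0]
After op 12 (pop): stack=[empty] mem=[0,0,0,0]
After op 13 (RCL M3): stack=[0] mem=[0,0,0,0]
After op 14 (RCL M3): stack=[0,0] mem=[0,0,0,0]
After op 15 (RCL M0): stack=[0,0,0] mem=[0,0,0,0]
After op 16 (STO M3): stack=[0,0] mem=[0,0,0,0]
After op 17 (dup): stack=[0,0,0] mem=[0,0,0,0]
After op 18 (+): stack=[0,0] mem=[0,0,0,0]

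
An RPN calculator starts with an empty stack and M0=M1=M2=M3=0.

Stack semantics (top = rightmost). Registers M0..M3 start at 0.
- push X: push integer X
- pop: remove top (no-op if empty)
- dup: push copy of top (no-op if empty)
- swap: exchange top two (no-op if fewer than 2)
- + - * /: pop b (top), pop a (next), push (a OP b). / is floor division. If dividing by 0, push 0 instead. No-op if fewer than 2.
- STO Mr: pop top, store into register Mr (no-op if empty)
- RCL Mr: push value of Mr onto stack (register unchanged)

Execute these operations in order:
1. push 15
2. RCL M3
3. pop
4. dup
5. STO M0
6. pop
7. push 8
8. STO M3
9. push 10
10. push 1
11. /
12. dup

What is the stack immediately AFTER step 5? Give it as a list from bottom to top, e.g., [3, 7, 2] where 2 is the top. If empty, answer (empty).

After op 1 (push 15): stack=[15] mem=[0,0,0,0]
After op 2 (RCL M3): stack=[15,0] mem=[0,0,0,0]
After op 3 (pop): stack=[15] mem=[0,0,0,0]
After op 4 (dup): stack=[15,15] mem=[0,0,0,0]
After op 5 (STO M0): stack=[15] mem=[15,0,0,0]

[15]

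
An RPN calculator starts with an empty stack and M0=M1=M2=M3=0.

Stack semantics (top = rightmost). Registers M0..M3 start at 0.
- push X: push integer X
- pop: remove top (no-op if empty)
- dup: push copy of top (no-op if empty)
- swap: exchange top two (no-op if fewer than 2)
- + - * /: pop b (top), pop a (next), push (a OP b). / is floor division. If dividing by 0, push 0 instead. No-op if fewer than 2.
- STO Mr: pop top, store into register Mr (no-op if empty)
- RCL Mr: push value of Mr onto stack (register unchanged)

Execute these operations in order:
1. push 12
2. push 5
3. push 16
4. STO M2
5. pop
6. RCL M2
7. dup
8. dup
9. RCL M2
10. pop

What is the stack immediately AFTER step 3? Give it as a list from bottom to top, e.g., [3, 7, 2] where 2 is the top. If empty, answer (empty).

After op 1 (push 12): stack=[12] mem=[0,0,0,0]
After op 2 (push 5): stack=[12,5] mem=[0,0,0,0]
After op 3 (push 16): stack=[12,5,16] mem=[0,0,0,0]

[12, 5, 16]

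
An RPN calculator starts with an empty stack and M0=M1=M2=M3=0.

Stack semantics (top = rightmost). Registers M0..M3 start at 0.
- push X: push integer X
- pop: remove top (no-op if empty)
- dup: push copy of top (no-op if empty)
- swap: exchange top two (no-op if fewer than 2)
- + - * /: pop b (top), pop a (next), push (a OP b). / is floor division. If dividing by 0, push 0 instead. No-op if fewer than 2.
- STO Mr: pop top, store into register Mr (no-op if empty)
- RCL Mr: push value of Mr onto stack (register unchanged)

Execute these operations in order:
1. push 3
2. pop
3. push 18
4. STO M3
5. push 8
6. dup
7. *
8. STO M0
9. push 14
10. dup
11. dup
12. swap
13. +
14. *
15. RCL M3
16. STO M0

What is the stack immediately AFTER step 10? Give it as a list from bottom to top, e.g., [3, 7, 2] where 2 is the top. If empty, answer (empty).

After op 1 (push 3): stack=[3] mem=[0,0,0,0]
After op 2 (pop): stack=[empty] mem=[0,0,0,0]
After op 3 (push 18): stack=[18] mem=[0,0,0,0]
After op 4 (STO M3): stack=[empty] mem=[0,0,0,18]
After op 5 (push 8): stack=[8] mem=[0,0,0,18]
After op 6 (dup): stack=[8,8] mem=[0,0,0,18]
After op 7 (*): stack=[64] mem=[0,0,0,18]
After op 8 (STO M0): stack=[empty] mem=[64,0,0,18]
After op 9 (push 14): stack=[14] mem=[64,0,0,18]
After op 10 (dup): stack=[14,14] mem=[64,0,0,18]

[14, 14]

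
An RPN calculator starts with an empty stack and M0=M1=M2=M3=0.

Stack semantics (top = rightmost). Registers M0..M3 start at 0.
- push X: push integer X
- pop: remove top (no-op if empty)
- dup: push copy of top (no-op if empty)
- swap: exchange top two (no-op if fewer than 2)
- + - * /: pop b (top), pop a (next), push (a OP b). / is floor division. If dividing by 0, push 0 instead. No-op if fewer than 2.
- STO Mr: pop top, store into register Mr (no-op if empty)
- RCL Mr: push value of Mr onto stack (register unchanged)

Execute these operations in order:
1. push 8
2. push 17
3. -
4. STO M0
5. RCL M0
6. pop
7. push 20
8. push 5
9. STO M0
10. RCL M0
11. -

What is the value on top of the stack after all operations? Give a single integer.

After op 1 (push 8): stack=[8] mem=[0,0,0,0]
After op 2 (push 17): stack=[8,17] mem=[0,0,0,0]
After op 3 (-): stack=[-9] mem=[0,0,0,0]
After op 4 (STO M0): stack=[empty] mem=[-9,0,0,0]
After op 5 (RCL M0): stack=[-9] mem=[-9,0,0,0]
After op 6 (pop): stack=[empty] mem=[-9,0,0,0]
After op 7 (push 20): stack=[20] mem=[-9,0,0,0]
After op 8 (push 5): stack=[20,5] mem=[-9,0,0,0]
After op 9 (STO M0): stack=[20] mem=[5,0,0,0]
After op 10 (RCL M0): stack=[20,5] mem=[5,0,0,0]
After op 11 (-): stack=[15] mem=[5,0,0,0]

Answer: 15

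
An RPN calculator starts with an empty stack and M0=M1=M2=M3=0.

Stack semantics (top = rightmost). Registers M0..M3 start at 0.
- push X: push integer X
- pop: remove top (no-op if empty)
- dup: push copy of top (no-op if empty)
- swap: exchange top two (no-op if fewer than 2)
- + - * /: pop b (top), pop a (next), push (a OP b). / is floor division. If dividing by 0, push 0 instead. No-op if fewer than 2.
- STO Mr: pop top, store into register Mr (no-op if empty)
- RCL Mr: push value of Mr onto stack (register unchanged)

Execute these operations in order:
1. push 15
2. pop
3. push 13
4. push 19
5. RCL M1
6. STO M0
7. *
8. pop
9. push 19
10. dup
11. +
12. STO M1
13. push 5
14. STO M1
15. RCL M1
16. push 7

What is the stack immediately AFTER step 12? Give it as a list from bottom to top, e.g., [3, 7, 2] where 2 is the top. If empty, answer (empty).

After op 1 (push 15): stack=[15] mem=[0,0,0,0]
After op 2 (pop): stack=[empty] mem=[0,0,0,0]
After op 3 (push 13): stack=[13] mem=[0,0,0,0]
After op 4 (push 19): stack=[13,19] mem=[0,0,0,0]
After op 5 (RCL M1): stack=[13,19,0] mem=[0,0,0,0]
After op 6 (STO M0): stack=[13,19] mem=[0,0,0,0]
After op 7 (*): stack=[247] mem=[0,0,0,0]
After op 8 (pop): stack=[empty] mem=[0,0,0,0]
After op 9 (push 19): stack=[19] mem=[0,0,0,0]
After op 10 (dup): stack=[19,19] mem=[0,0,0,0]
After op 11 (+): stack=[38] mem=[0,0,0,0]
After op 12 (STO M1): stack=[empty] mem=[0,38,0,0]

(empty)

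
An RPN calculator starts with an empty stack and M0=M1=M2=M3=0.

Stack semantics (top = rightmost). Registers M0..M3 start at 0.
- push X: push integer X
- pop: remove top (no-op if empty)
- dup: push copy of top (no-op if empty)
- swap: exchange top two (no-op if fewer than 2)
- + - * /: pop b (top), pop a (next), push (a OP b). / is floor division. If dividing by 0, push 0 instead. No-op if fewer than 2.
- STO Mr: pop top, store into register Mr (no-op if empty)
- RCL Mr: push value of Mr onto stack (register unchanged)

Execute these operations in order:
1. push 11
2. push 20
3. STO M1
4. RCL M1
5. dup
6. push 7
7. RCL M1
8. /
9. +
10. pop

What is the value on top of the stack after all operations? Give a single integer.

Answer: 20

Derivation:
After op 1 (push 11): stack=[11] mem=[0,0,0,0]
After op 2 (push 20): stack=[11,20] mem=[0,0,0,0]
After op 3 (STO M1): stack=[11] mem=[0,20,0,0]
After op 4 (RCL M1): stack=[11,20] mem=[0,20,0,0]
After op 5 (dup): stack=[11,20,20] mem=[0,20,0,0]
After op 6 (push 7): stack=[11,20,20,7] mem=[0,20,0,0]
After op 7 (RCL M1): stack=[11,20,20,7,20] mem=[0,20,0,0]
After op 8 (/): stack=[11,20,20,0] mem=[0,20,0,0]
After op 9 (+): stack=[11,20,20] mem=[0,20,0,0]
After op 10 (pop): stack=[11,20] mem=[0,20,0,0]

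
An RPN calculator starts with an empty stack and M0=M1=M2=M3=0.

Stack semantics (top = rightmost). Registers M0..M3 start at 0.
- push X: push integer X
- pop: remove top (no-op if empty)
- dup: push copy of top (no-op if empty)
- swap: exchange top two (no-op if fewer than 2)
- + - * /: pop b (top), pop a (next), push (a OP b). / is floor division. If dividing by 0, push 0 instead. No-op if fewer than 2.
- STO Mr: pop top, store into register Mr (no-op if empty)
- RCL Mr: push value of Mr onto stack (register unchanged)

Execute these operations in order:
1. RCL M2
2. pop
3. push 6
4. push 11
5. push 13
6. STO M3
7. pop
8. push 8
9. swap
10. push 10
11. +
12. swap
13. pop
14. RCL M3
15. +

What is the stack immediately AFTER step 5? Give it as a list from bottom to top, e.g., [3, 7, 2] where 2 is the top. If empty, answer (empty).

After op 1 (RCL M2): stack=[0] mem=[0,0,0,0]
After op 2 (pop): stack=[empty] mem=[0,0,0,0]
After op 3 (push 6): stack=[6] mem=[0,0,0,0]
After op 4 (push 11): stack=[6,11] mem=[0,0,0,0]
After op 5 (push 13): stack=[6,11,13] mem=[0,0,0,0]

[6, 11, 13]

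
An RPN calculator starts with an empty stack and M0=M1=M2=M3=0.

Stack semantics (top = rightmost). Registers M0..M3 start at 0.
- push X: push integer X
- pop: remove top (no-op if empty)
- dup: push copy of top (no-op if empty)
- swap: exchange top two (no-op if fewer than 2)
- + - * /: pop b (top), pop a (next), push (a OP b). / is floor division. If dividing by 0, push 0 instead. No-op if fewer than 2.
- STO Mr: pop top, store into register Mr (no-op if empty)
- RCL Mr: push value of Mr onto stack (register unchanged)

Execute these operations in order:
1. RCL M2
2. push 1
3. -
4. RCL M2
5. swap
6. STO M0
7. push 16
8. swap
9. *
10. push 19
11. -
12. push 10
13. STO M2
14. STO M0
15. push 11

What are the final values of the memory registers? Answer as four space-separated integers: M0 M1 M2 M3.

Answer: -19 0 10 0

Derivation:
After op 1 (RCL M2): stack=[0] mem=[0,0,0,0]
After op 2 (push 1): stack=[0,1] mem=[0,0,0,0]
After op 3 (-): stack=[-1] mem=[0,0,0,0]
After op 4 (RCL M2): stack=[-1,0] mem=[0,0,0,0]
After op 5 (swap): stack=[0,-1] mem=[0,0,0,0]
After op 6 (STO M0): stack=[0] mem=[-1,0,0,0]
After op 7 (push 16): stack=[0,16] mem=[-1,0,0,0]
After op 8 (swap): stack=[16,0] mem=[-1,0,0,0]
After op 9 (*): stack=[0] mem=[-1,0,0,0]
After op 10 (push 19): stack=[0,19] mem=[-1,0,0,0]
After op 11 (-): stack=[-19] mem=[-1,0,0,0]
After op 12 (push 10): stack=[-19,10] mem=[-1,0,0,0]
After op 13 (STO M2): stack=[-19] mem=[-1,0,10,0]
After op 14 (STO M0): stack=[empty] mem=[-19,0,10,0]
After op 15 (push 11): stack=[11] mem=[-19,0,10,0]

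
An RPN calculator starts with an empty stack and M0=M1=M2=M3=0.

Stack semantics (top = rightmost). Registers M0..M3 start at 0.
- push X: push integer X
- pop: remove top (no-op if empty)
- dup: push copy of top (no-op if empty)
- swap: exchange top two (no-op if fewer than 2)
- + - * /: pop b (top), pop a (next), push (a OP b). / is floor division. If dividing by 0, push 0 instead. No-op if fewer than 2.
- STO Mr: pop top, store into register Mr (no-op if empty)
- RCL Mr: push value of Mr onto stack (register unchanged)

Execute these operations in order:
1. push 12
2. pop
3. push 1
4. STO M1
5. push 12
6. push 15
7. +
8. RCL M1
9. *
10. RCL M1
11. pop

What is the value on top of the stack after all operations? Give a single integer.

Answer: 27

Derivation:
After op 1 (push 12): stack=[12] mem=[0,0,0,0]
After op 2 (pop): stack=[empty] mem=[0,0,0,0]
After op 3 (push 1): stack=[1] mem=[0,0,0,0]
After op 4 (STO M1): stack=[empty] mem=[0,1,0,0]
After op 5 (push 12): stack=[12] mem=[0,1,0,0]
After op 6 (push 15): stack=[12,15] mem=[0,1,0,0]
After op 7 (+): stack=[27] mem=[0,1,0,0]
After op 8 (RCL M1): stack=[27,1] mem=[0,1,0,0]
After op 9 (*): stack=[27] mem=[0,1,0,0]
After op 10 (RCL M1): stack=[27,1] mem=[0,1,0,0]
After op 11 (pop): stack=[27] mem=[0,1,0,0]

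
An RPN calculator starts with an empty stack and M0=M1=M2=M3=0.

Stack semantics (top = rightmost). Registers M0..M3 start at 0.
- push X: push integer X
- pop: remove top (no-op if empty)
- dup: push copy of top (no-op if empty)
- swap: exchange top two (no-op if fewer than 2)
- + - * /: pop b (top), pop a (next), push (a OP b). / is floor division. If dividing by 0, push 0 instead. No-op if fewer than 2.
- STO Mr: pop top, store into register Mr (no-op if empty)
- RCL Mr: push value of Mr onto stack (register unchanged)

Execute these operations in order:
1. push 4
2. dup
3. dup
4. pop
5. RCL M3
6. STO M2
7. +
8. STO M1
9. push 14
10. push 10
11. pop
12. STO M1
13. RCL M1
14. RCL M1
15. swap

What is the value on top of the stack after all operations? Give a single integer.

Answer: 14

Derivation:
After op 1 (push 4): stack=[4] mem=[0,0,0,0]
After op 2 (dup): stack=[4,4] mem=[0,0,0,0]
After op 3 (dup): stack=[4,4,4] mem=[0,0,0,0]
After op 4 (pop): stack=[4,4] mem=[0,0,0,0]
After op 5 (RCL M3): stack=[4,4,0] mem=[0,0,0,0]
After op 6 (STO M2): stack=[4,4] mem=[0,0,0,0]
After op 7 (+): stack=[8] mem=[0,0,0,0]
After op 8 (STO M1): stack=[empty] mem=[0,8,0,0]
After op 9 (push 14): stack=[14] mem=[0,8,0,0]
After op 10 (push 10): stack=[14,10] mem=[0,8,0,0]
After op 11 (pop): stack=[14] mem=[0,8,0,0]
After op 12 (STO M1): stack=[empty] mem=[0,14,0,0]
After op 13 (RCL M1): stack=[14] mem=[0,14,0,0]
After op 14 (RCL M1): stack=[14,14] mem=[0,14,0,0]
After op 15 (swap): stack=[14,14] mem=[0,14,0,0]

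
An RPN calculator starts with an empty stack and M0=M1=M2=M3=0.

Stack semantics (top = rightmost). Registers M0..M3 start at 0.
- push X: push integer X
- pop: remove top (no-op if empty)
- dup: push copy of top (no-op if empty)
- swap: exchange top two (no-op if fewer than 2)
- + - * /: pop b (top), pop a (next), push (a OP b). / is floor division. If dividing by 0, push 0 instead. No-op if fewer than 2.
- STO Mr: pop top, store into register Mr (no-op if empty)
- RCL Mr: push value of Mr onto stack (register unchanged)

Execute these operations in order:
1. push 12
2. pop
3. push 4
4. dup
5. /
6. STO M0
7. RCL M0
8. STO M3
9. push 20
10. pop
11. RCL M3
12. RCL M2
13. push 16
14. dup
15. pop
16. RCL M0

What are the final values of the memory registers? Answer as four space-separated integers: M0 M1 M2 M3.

After op 1 (push 12): stack=[12] mem=[0,0,0,0]
After op 2 (pop): stack=[empty] mem=[0,0,0,0]
After op 3 (push 4): stack=[4] mem=[0,0,0,0]
After op 4 (dup): stack=[4,4] mem=[0,0,0,0]
After op 5 (/): stack=[1] mem=[0,0,0,0]
After op 6 (STO M0): stack=[empty] mem=[1,0,0,0]
After op 7 (RCL M0): stack=[1] mem=[1,0,0,0]
After op 8 (STO M3): stack=[empty] mem=[1,0,0,1]
After op 9 (push 20): stack=[20] mem=[1,0,0,1]
After op 10 (pop): stack=[empty] mem=[1,0,0,1]
After op 11 (RCL M3): stack=[1] mem=[1,0,0,1]
After op 12 (RCL M2): stack=[1,0] mem=[1,0,0,1]
After op 13 (push 16): stack=[1,0,16] mem=[1,0,0,1]
After op 14 (dup): stack=[1,0,16,16] mem=[1,0,0,1]
After op 15 (pop): stack=[1,0,16] mem=[1,0,0,1]
After op 16 (RCL M0): stack=[1,0,16,1] mem=[1,0,0,1]

Answer: 1 0 0 1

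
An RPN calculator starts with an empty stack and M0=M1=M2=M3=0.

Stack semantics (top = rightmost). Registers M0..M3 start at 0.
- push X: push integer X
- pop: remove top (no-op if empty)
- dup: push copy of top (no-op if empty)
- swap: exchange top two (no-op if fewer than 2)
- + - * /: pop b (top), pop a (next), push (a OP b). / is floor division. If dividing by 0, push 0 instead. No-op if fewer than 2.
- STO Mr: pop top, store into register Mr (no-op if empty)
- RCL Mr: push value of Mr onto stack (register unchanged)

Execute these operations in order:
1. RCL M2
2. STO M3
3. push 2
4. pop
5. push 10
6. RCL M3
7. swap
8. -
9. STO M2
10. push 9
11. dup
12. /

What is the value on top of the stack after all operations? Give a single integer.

Answer: 1

Derivation:
After op 1 (RCL M2): stack=[0] mem=[0,0,0,0]
After op 2 (STO M3): stack=[empty] mem=[0,0,0,0]
After op 3 (push 2): stack=[2] mem=[0,0,0,0]
After op 4 (pop): stack=[empty] mem=[0,0,0,0]
After op 5 (push 10): stack=[10] mem=[0,0,0,0]
After op 6 (RCL M3): stack=[10,0] mem=[0,0,0,0]
After op 7 (swap): stack=[0,10] mem=[0,0,0,0]
After op 8 (-): stack=[-10] mem=[0,0,0,0]
After op 9 (STO M2): stack=[empty] mem=[0,0,-10,0]
After op 10 (push 9): stack=[9] mem=[0,0,-10,0]
After op 11 (dup): stack=[9,9] mem=[0,0,-10,0]
After op 12 (/): stack=[1] mem=[0,0,-10,0]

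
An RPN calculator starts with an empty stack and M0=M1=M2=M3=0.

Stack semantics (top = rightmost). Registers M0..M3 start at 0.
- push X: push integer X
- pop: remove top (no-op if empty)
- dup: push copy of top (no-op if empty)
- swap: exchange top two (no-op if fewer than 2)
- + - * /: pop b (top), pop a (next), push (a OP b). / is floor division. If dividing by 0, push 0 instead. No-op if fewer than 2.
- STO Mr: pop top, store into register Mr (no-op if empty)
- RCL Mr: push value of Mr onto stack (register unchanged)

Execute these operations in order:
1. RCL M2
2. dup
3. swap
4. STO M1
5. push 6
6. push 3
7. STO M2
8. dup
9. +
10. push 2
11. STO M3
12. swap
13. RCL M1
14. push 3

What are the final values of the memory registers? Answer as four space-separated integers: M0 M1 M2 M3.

Answer: 0 0 3 2

Derivation:
After op 1 (RCL M2): stack=[0] mem=[0,0,0,0]
After op 2 (dup): stack=[0,0] mem=[0,0,0,0]
After op 3 (swap): stack=[0,0] mem=[0,0,0,0]
After op 4 (STO M1): stack=[0] mem=[0,0,0,0]
After op 5 (push 6): stack=[0,6] mem=[0,0,0,0]
After op 6 (push 3): stack=[0,6,3] mem=[0,0,0,0]
After op 7 (STO M2): stack=[0,6] mem=[0,0,3,0]
After op 8 (dup): stack=[0,6,6] mem=[0,0,3,0]
After op 9 (+): stack=[0,12] mem=[0,0,3,0]
After op 10 (push 2): stack=[0,12,2] mem=[0,0,3,0]
After op 11 (STO M3): stack=[0,12] mem=[0,0,3,2]
After op 12 (swap): stack=[12,0] mem=[0,0,3,2]
After op 13 (RCL M1): stack=[12,0,0] mem=[0,0,3,2]
After op 14 (push 3): stack=[12,0,0,3] mem=[0,0,3,2]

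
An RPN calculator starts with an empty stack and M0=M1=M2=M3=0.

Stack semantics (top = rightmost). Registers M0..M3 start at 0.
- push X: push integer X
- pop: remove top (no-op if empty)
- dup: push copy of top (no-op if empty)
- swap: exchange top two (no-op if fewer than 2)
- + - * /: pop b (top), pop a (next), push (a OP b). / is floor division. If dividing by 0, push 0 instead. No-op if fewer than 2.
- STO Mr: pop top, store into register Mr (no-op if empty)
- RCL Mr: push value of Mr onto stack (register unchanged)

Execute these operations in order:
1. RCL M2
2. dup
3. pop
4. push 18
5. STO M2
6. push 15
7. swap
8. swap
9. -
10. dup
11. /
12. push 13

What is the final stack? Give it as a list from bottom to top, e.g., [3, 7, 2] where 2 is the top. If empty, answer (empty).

After op 1 (RCL M2): stack=[0] mem=[0,0,0,0]
After op 2 (dup): stack=[0,0] mem=[0,0,0,0]
After op 3 (pop): stack=[0] mem=[0,0,0,0]
After op 4 (push 18): stack=[0,18] mem=[0,0,0,0]
After op 5 (STO M2): stack=[0] mem=[0,0,18,0]
After op 6 (push 15): stack=[0,15] mem=[0,0,18,0]
After op 7 (swap): stack=[15,0] mem=[0,0,18,0]
After op 8 (swap): stack=[0,15] mem=[0,0,18,0]
After op 9 (-): stack=[-15] mem=[0,0,18,0]
After op 10 (dup): stack=[-15,-15] mem=[0,0,18,0]
After op 11 (/): stack=[1] mem=[0,0,18,0]
After op 12 (push 13): stack=[1,13] mem=[0,0,18,0]

Answer: [1, 13]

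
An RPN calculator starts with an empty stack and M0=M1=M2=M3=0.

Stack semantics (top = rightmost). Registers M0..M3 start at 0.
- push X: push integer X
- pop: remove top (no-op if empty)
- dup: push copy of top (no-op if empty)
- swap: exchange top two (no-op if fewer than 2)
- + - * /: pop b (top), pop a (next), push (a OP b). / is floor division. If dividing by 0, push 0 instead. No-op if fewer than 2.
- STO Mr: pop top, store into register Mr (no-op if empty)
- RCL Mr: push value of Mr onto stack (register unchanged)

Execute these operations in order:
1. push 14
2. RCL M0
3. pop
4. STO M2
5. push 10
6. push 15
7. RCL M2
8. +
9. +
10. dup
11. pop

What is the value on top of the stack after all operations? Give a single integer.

After op 1 (push 14): stack=[14] mem=[0,0,0,0]
After op 2 (RCL M0): stack=[14,0] mem=[0,0,0,0]
After op 3 (pop): stack=[14] mem=[0,0,0,0]
After op 4 (STO M2): stack=[empty] mem=[0,0,14,0]
After op 5 (push 10): stack=[10] mem=[0,0,14,0]
After op 6 (push 15): stack=[10,15] mem=[0,0,14,0]
After op 7 (RCL M2): stack=[10,15,14] mem=[0,0,14,0]
After op 8 (+): stack=[10,29] mem=[0,0,14,0]
After op 9 (+): stack=[39] mem=[0,0,14,0]
After op 10 (dup): stack=[39,39] mem=[0,0,14,0]
After op 11 (pop): stack=[39] mem=[0,0,14,0]

Answer: 39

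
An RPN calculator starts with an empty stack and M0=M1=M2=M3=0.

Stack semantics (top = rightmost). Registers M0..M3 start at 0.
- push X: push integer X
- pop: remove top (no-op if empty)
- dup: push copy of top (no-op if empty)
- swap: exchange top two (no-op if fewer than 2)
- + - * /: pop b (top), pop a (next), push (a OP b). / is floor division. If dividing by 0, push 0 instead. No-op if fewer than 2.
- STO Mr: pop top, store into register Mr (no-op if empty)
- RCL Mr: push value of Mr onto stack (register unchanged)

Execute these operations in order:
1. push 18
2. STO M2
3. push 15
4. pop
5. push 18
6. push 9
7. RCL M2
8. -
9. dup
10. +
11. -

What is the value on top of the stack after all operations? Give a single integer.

Answer: 36

Derivation:
After op 1 (push 18): stack=[18] mem=[0,0,0,0]
After op 2 (STO M2): stack=[empty] mem=[0,0,18,0]
After op 3 (push 15): stack=[15] mem=[0,0,18,0]
After op 4 (pop): stack=[empty] mem=[0,0,18,0]
After op 5 (push 18): stack=[18] mem=[0,0,18,0]
After op 6 (push 9): stack=[18,9] mem=[0,0,18,0]
After op 7 (RCL M2): stack=[18,9,18] mem=[0,0,18,0]
After op 8 (-): stack=[18,-9] mem=[0,0,18,0]
After op 9 (dup): stack=[18,-9,-9] mem=[0,0,18,0]
After op 10 (+): stack=[18,-18] mem=[0,0,18,0]
After op 11 (-): stack=[36] mem=[0,0,18,0]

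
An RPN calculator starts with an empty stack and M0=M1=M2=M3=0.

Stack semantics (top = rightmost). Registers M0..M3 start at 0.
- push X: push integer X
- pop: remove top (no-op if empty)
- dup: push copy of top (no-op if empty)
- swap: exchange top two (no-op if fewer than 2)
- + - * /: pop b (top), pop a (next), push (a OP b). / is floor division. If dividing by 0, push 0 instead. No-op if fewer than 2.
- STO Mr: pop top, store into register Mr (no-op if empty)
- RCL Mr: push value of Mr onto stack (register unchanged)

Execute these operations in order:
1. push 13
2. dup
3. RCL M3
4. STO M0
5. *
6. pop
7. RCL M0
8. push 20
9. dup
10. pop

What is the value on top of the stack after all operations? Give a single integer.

Answer: 20

Derivation:
After op 1 (push 13): stack=[13] mem=[0,0,0,0]
After op 2 (dup): stack=[13,13] mem=[0,0,0,0]
After op 3 (RCL M3): stack=[13,13,0] mem=[0,0,0,0]
After op 4 (STO M0): stack=[13,13] mem=[0,0,0,0]
After op 5 (*): stack=[169] mem=[0,0,0,0]
After op 6 (pop): stack=[empty] mem=[0,0,0,0]
After op 7 (RCL M0): stack=[0] mem=[0,0,0,0]
After op 8 (push 20): stack=[0,20] mem=[0,0,0,0]
After op 9 (dup): stack=[0,20,20] mem=[0,0,0,0]
After op 10 (pop): stack=[0,20] mem=[0,0,0,0]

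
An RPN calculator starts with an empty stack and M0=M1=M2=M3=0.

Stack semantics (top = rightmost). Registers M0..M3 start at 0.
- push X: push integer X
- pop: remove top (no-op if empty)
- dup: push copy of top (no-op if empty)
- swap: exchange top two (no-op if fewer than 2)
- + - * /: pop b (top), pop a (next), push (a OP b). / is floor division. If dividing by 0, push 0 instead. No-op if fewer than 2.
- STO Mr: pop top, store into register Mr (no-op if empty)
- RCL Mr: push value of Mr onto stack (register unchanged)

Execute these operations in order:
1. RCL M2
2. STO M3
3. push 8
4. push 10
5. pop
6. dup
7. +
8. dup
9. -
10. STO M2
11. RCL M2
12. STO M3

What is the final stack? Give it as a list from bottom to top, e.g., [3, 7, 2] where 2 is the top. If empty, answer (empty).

After op 1 (RCL M2): stack=[0] mem=[0,0,0,0]
After op 2 (STO M3): stack=[empty] mem=[0,0,0,0]
After op 3 (push 8): stack=[8] mem=[0,0,0,0]
After op 4 (push 10): stack=[8,10] mem=[0,0,0,0]
After op 5 (pop): stack=[8] mem=[0,0,0,0]
After op 6 (dup): stack=[8,8] mem=[0,0,0,0]
After op 7 (+): stack=[16] mem=[0,0,0,0]
After op 8 (dup): stack=[16,16] mem=[0,0,0,0]
After op 9 (-): stack=[0] mem=[0,0,0,0]
After op 10 (STO M2): stack=[empty] mem=[0,0,0,0]
After op 11 (RCL M2): stack=[0] mem=[0,0,0,0]
After op 12 (STO M3): stack=[empty] mem=[0,0,0,0]

Answer: (empty)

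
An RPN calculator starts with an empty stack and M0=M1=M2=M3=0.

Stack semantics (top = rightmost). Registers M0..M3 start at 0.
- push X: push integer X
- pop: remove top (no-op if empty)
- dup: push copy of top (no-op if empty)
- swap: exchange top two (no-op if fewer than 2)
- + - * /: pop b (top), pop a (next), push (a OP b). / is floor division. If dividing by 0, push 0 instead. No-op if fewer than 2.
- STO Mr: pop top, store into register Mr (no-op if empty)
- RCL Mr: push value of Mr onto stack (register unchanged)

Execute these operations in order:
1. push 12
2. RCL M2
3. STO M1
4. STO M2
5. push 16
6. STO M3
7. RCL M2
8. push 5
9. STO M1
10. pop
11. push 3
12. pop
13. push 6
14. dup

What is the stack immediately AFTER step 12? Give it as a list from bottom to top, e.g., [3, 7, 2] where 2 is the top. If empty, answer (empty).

After op 1 (push 12): stack=[12] mem=[0,0,0,0]
After op 2 (RCL M2): stack=[12,0] mem=[0,0,0,0]
After op 3 (STO M1): stack=[12] mem=[0,0,0,0]
After op 4 (STO M2): stack=[empty] mem=[0,0,12,0]
After op 5 (push 16): stack=[16] mem=[0,0,12,0]
After op 6 (STO M3): stack=[empty] mem=[0,0,12,16]
After op 7 (RCL M2): stack=[12] mem=[0,0,12,16]
After op 8 (push 5): stack=[12,5] mem=[0,0,12,16]
After op 9 (STO M1): stack=[12] mem=[0,5,12,16]
After op 10 (pop): stack=[empty] mem=[0,5,12,16]
After op 11 (push 3): stack=[3] mem=[0,5,12,16]
After op 12 (pop): stack=[empty] mem=[0,5,12,16]

(empty)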